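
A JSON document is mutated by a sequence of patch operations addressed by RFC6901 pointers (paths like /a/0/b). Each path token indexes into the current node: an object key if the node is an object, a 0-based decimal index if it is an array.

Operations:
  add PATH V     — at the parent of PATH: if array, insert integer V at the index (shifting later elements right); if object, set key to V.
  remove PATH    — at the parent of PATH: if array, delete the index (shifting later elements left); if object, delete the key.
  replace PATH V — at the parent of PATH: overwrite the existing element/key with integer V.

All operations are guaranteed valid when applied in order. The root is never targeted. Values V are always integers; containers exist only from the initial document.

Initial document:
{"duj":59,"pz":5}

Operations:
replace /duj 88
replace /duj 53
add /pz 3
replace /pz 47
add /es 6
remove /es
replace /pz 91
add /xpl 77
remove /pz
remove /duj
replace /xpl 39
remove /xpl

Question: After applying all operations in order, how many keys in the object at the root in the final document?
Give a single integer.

After op 1 (replace /duj 88): {"duj":88,"pz":5}
After op 2 (replace /duj 53): {"duj":53,"pz":5}
After op 3 (add /pz 3): {"duj":53,"pz":3}
After op 4 (replace /pz 47): {"duj":53,"pz":47}
After op 5 (add /es 6): {"duj":53,"es":6,"pz":47}
After op 6 (remove /es): {"duj":53,"pz":47}
After op 7 (replace /pz 91): {"duj":53,"pz":91}
After op 8 (add /xpl 77): {"duj":53,"pz":91,"xpl":77}
After op 9 (remove /pz): {"duj":53,"xpl":77}
After op 10 (remove /duj): {"xpl":77}
After op 11 (replace /xpl 39): {"xpl":39}
After op 12 (remove /xpl): {}
Size at the root: 0

Answer: 0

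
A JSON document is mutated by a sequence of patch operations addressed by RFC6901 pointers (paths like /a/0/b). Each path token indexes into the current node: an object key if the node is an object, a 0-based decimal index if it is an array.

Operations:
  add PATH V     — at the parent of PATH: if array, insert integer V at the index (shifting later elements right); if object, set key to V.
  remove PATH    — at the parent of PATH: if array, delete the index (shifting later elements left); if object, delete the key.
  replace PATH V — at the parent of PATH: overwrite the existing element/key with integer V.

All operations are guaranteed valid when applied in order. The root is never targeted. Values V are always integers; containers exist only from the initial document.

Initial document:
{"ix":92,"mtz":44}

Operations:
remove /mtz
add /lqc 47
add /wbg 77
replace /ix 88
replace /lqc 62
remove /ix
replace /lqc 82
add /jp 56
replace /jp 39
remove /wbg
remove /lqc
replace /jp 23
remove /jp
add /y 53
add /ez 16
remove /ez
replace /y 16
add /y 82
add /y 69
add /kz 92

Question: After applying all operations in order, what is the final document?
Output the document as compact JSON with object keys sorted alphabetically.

Answer: {"kz":92,"y":69}

Derivation:
After op 1 (remove /mtz): {"ix":92}
After op 2 (add /lqc 47): {"ix":92,"lqc":47}
After op 3 (add /wbg 77): {"ix":92,"lqc":47,"wbg":77}
After op 4 (replace /ix 88): {"ix":88,"lqc":47,"wbg":77}
After op 5 (replace /lqc 62): {"ix":88,"lqc":62,"wbg":77}
After op 6 (remove /ix): {"lqc":62,"wbg":77}
After op 7 (replace /lqc 82): {"lqc":82,"wbg":77}
After op 8 (add /jp 56): {"jp":56,"lqc":82,"wbg":77}
After op 9 (replace /jp 39): {"jp":39,"lqc":82,"wbg":77}
After op 10 (remove /wbg): {"jp":39,"lqc":82}
After op 11 (remove /lqc): {"jp":39}
After op 12 (replace /jp 23): {"jp":23}
After op 13 (remove /jp): {}
After op 14 (add /y 53): {"y":53}
After op 15 (add /ez 16): {"ez":16,"y":53}
After op 16 (remove /ez): {"y":53}
After op 17 (replace /y 16): {"y":16}
After op 18 (add /y 82): {"y":82}
After op 19 (add /y 69): {"y":69}
After op 20 (add /kz 92): {"kz":92,"y":69}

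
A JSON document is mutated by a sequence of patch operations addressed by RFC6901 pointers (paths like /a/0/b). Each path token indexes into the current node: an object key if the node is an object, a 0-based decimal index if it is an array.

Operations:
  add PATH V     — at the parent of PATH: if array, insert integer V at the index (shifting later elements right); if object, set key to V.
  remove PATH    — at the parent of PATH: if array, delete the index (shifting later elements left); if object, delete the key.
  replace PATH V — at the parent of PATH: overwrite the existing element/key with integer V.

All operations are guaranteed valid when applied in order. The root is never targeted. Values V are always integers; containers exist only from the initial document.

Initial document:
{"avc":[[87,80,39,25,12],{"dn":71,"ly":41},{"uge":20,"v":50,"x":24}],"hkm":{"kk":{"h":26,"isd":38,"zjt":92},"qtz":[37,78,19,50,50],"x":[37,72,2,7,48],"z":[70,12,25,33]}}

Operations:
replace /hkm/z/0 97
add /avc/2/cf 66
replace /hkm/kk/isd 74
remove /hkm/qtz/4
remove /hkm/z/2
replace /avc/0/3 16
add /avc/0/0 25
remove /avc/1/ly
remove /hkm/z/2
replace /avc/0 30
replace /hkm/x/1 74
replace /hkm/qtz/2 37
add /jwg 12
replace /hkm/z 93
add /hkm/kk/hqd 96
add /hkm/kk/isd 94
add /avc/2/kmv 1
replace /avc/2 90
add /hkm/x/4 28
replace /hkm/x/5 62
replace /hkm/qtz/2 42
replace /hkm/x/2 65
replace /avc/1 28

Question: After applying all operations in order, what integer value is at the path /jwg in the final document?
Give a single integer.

After op 1 (replace /hkm/z/0 97): {"avc":[[87,80,39,25,12],{"dn":71,"ly":41},{"uge":20,"v":50,"x":24}],"hkm":{"kk":{"h":26,"isd":38,"zjt":92},"qtz":[37,78,19,50,50],"x":[37,72,2,7,48],"z":[97,12,25,33]}}
After op 2 (add /avc/2/cf 66): {"avc":[[87,80,39,25,12],{"dn":71,"ly":41},{"cf":66,"uge":20,"v":50,"x":24}],"hkm":{"kk":{"h":26,"isd":38,"zjt":92},"qtz":[37,78,19,50,50],"x":[37,72,2,7,48],"z":[97,12,25,33]}}
After op 3 (replace /hkm/kk/isd 74): {"avc":[[87,80,39,25,12],{"dn":71,"ly":41},{"cf":66,"uge":20,"v":50,"x":24}],"hkm":{"kk":{"h":26,"isd":74,"zjt":92},"qtz":[37,78,19,50,50],"x":[37,72,2,7,48],"z":[97,12,25,33]}}
After op 4 (remove /hkm/qtz/4): {"avc":[[87,80,39,25,12],{"dn":71,"ly":41},{"cf":66,"uge":20,"v":50,"x":24}],"hkm":{"kk":{"h":26,"isd":74,"zjt":92},"qtz":[37,78,19,50],"x":[37,72,2,7,48],"z":[97,12,25,33]}}
After op 5 (remove /hkm/z/2): {"avc":[[87,80,39,25,12],{"dn":71,"ly":41},{"cf":66,"uge":20,"v":50,"x":24}],"hkm":{"kk":{"h":26,"isd":74,"zjt":92},"qtz":[37,78,19,50],"x":[37,72,2,7,48],"z":[97,12,33]}}
After op 6 (replace /avc/0/3 16): {"avc":[[87,80,39,16,12],{"dn":71,"ly":41},{"cf":66,"uge":20,"v":50,"x":24}],"hkm":{"kk":{"h":26,"isd":74,"zjt":92},"qtz":[37,78,19,50],"x":[37,72,2,7,48],"z":[97,12,33]}}
After op 7 (add /avc/0/0 25): {"avc":[[25,87,80,39,16,12],{"dn":71,"ly":41},{"cf":66,"uge":20,"v":50,"x":24}],"hkm":{"kk":{"h":26,"isd":74,"zjt":92},"qtz":[37,78,19,50],"x":[37,72,2,7,48],"z":[97,12,33]}}
After op 8 (remove /avc/1/ly): {"avc":[[25,87,80,39,16,12],{"dn":71},{"cf":66,"uge":20,"v":50,"x":24}],"hkm":{"kk":{"h":26,"isd":74,"zjt":92},"qtz":[37,78,19,50],"x":[37,72,2,7,48],"z":[97,12,33]}}
After op 9 (remove /hkm/z/2): {"avc":[[25,87,80,39,16,12],{"dn":71},{"cf":66,"uge":20,"v":50,"x":24}],"hkm":{"kk":{"h":26,"isd":74,"zjt":92},"qtz":[37,78,19,50],"x":[37,72,2,7,48],"z":[97,12]}}
After op 10 (replace /avc/0 30): {"avc":[30,{"dn":71},{"cf":66,"uge":20,"v":50,"x":24}],"hkm":{"kk":{"h":26,"isd":74,"zjt":92},"qtz":[37,78,19,50],"x":[37,72,2,7,48],"z":[97,12]}}
After op 11 (replace /hkm/x/1 74): {"avc":[30,{"dn":71},{"cf":66,"uge":20,"v":50,"x":24}],"hkm":{"kk":{"h":26,"isd":74,"zjt":92},"qtz":[37,78,19,50],"x":[37,74,2,7,48],"z":[97,12]}}
After op 12 (replace /hkm/qtz/2 37): {"avc":[30,{"dn":71},{"cf":66,"uge":20,"v":50,"x":24}],"hkm":{"kk":{"h":26,"isd":74,"zjt":92},"qtz":[37,78,37,50],"x":[37,74,2,7,48],"z":[97,12]}}
After op 13 (add /jwg 12): {"avc":[30,{"dn":71},{"cf":66,"uge":20,"v":50,"x":24}],"hkm":{"kk":{"h":26,"isd":74,"zjt":92},"qtz":[37,78,37,50],"x":[37,74,2,7,48],"z":[97,12]},"jwg":12}
After op 14 (replace /hkm/z 93): {"avc":[30,{"dn":71},{"cf":66,"uge":20,"v":50,"x":24}],"hkm":{"kk":{"h":26,"isd":74,"zjt":92},"qtz":[37,78,37,50],"x":[37,74,2,7,48],"z":93},"jwg":12}
After op 15 (add /hkm/kk/hqd 96): {"avc":[30,{"dn":71},{"cf":66,"uge":20,"v":50,"x":24}],"hkm":{"kk":{"h":26,"hqd":96,"isd":74,"zjt":92},"qtz":[37,78,37,50],"x":[37,74,2,7,48],"z":93},"jwg":12}
After op 16 (add /hkm/kk/isd 94): {"avc":[30,{"dn":71},{"cf":66,"uge":20,"v":50,"x":24}],"hkm":{"kk":{"h":26,"hqd":96,"isd":94,"zjt":92},"qtz":[37,78,37,50],"x":[37,74,2,7,48],"z":93},"jwg":12}
After op 17 (add /avc/2/kmv 1): {"avc":[30,{"dn":71},{"cf":66,"kmv":1,"uge":20,"v":50,"x":24}],"hkm":{"kk":{"h":26,"hqd":96,"isd":94,"zjt":92},"qtz":[37,78,37,50],"x":[37,74,2,7,48],"z":93},"jwg":12}
After op 18 (replace /avc/2 90): {"avc":[30,{"dn":71},90],"hkm":{"kk":{"h":26,"hqd":96,"isd":94,"zjt":92},"qtz":[37,78,37,50],"x":[37,74,2,7,48],"z":93},"jwg":12}
After op 19 (add /hkm/x/4 28): {"avc":[30,{"dn":71},90],"hkm":{"kk":{"h":26,"hqd":96,"isd":94,"zjt":92},"qtz":[37,78,37,50],"x":[37,74,2,7,28,48],"z":93},"jwg":12}
After op 20 (replace /hkm/x/5 62): {"avc":[30,{"dn":71},90],"hkm":{"kk":{"h":26,"hqd":96,"isd":94,"zjt":92},"qtz":[37,78,37,50],"x":[37,74,2,7,28,62],"z":93},"jwg":12}
After op 21 (replace /hkm/qtz/2 42): {"avc":[30,{"dn":71},90],"hkm":{"kk":{"h":26,"hqd":96,"isd":94,"zjt":92},"qtz":[37,78,42,50],"x":[37,74,2,7,28,62],"z":93},"jwg":12}
After op 22 (replace /hkm/x/2 65): {"avc":[30,{"dn":71},90],"hkm":{"kk":{"h":26,"hqd":96,"isd":94,"zjt":92},"qtz":[37,78,42,50],"x":[37,74,65,7,28,62],"z":93},"jwg":12}
After op 23 (replace /avc/1 28): {"avc":[30,28,90],"hkm":{"kk":{"h":26,"hqd":96,"isd":94,"zjt":92},"qtz":[37,78,42,50],"x":[37,74,65,7,28,62],"z":93},"jwg":12}
Value at /jwg: 12

Answer: 12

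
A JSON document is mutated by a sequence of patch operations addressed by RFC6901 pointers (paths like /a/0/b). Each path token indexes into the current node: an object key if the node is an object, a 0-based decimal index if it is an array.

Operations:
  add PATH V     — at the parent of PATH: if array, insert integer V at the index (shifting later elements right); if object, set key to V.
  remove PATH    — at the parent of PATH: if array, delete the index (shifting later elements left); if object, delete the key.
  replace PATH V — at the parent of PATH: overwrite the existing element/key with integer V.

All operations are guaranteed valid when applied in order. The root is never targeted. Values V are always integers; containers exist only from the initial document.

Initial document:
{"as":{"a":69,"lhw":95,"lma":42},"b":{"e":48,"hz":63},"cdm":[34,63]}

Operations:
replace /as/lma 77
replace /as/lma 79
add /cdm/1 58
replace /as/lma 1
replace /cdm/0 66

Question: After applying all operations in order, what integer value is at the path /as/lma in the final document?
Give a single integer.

After op 1 (replace /as/lma 77): {"as":{"a":69,"lhw":95,"lma":77},"b":{"e":48,"hz":63},"cdm":[34,63]}
After op 2 (replace /as/lma 79): {"as":{"a":69,"lhw":95,"lma":79},"b":{"e":48,"hz":63},"cdm":[34,63]}
After op 3 (add /cdm/1 58): {"as":{"a":69,"lhw":95,"lma":79},"b":{"e":48,"hz":63},"cdm":[34,58,63]}
After op 4 (replace /as/lma 1): {"as":{"a":69,"lhw":95,"lma":1},"b":{"e":48,"hz":63},"cdm":[34,58,63]}
After op 5 (replace /cdm/0 66): {"as":{"a":69,"lhw":95,"lma":1},"b":{"e":48,"hz":63},"cdm":[66,58,63]}
Value at /as/lma: 1

Answer: 1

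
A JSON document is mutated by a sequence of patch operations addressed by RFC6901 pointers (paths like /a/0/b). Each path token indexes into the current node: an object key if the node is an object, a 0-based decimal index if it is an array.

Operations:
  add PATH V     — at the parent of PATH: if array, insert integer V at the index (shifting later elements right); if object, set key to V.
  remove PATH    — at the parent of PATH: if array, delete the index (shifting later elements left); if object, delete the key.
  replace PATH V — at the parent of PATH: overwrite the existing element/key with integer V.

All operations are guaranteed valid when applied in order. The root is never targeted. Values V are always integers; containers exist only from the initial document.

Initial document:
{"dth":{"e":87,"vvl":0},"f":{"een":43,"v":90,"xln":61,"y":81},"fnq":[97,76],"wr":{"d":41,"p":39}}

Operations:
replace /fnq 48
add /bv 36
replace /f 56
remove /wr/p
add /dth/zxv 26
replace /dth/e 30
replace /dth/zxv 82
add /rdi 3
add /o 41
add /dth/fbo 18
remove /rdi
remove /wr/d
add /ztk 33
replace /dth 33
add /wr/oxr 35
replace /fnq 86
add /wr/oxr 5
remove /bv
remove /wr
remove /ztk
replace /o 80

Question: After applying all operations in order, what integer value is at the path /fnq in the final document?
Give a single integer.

Answer: 86

Derivation:
After op 1 (replace /fnq 48): {"dth":{"e":87,"vvl":0},"f":{"een":43,"v":90,"xln":61,"y":81},"fnq":48,"wr":{"d":41,"p":39}}
After op 2 (add /bv 36): {"bv":36,"dth":{"e":87,"vvl":0},"f":{"een":43,"v":90,"xln":61,"y":81},"fnq":48,"wr":{"d":41,"p":39}}
After op 3 (replace /f 56): {"bv":36,"dth":{"e":87,"vvl":0},"f":56,"fnq":48,"wr":{"d":41,"p":39}}
After op 4 (remove /wr/p): {"bv":36,"dth":{"e":87,"vvl":0},"f":56,"fnq":48,"wr":{"d":41}}
After op 5 (add /dth/zxv 26): {"bv":36,"dth":{"e":87,"vvl":0,"zxv":26},"f":56,"fnq":48,"wr":{"d":41}}
After op 6 (replace /dth/e 30): {"bv":36,"dth":{"e":30,"vvl":0,"zxv":26},"f":56,"fnq":48,"wr":{"d":41}}
After op 7 (replace /dth/zxv 82): {"bv":36,"dth":{"e":30,"vvl":0,"zxv":82},"f":56,"fnq":48,"wr":{"d":41}}
After op 8 (add /rdi 3): {"bv":36,"dth":{"e":30,"vvl":0,"zxv":82},"f":56,"fnq":48,"rdi":3,"wr":{"d":41}}
After op 9 (add /o 41): {"bv":36,"dth":{"e":30,"vvl":0,"zxv":82},"f":56,"fnq":48,"o":41,"rdi":3,"wr":{"d":41}}
After op 10 (add /dth/fbo 18): {"bv":36,"dth":{"e":30,"fbo":18,"vvl":0,"zxv":82},"f":56,"fnq":48,"o":41,"rdi":3,"wr":{"d":41}}
After op 11 (remove /rdi): {"bv":36,"dth":{"e":30,"fbo":18,"vvl":0,"zxv":82},"f":56,"fnq":48,"o":41,"wr":{"d":41}}
After op 12 (remove /wr/d): {"bv":36,"dth":{"e":30,"fbo":18,"vvl":0,"zxv":82},"f":56,"fnq":48,"o":41,"wr":{}}
After op 13 (add /ztk 33): {"bv":36,"dth":{"e":30,"fbo":18,"vvl":0,"zxv":82},"f":56,"fnq":48,"o":41,"wr":{},"ztk":33}
After op 14 (replace /dth 33): {"bv":36,"dth":33,"f":56,"fnq":48,"o":41,"wr":{},"ztk":33}
After op 15 (add /wr/oxr 35): {"bv":36,"dth":33,"f":56,"fnq":48,"o":41,"wr":{"oxr":35},"ztk":33}
After op 16 (replace /fnq 86): {"bv":36,"dth":33,"f":56,"fnq":86,"o":41,"wr":{"oxr":35},"ztk":33}
After op 17 (add /wr/oxr 5): {"bv":36,"dth":33,"f":56,"fnq":86,"o":41,"wr":{"oxr":5},"ztk":33}
After op 18 (remove /bv): {"dth":33,"f":56,"fnq":86,"o":41,"wr":{"oxr":5},"ztk":33}
After op 19 (remove /wr): {"dth":33,"f":56,"fnq":86,"o":41,"ztk":33}
After op 20 (remove /ztk): {"dth":33,"f":56,"fnq":86,"o":41}
After op 21 (replace /o 80): {"dth":33,"f":56,"fnq":86,"o":80}
Value at /fnq: 86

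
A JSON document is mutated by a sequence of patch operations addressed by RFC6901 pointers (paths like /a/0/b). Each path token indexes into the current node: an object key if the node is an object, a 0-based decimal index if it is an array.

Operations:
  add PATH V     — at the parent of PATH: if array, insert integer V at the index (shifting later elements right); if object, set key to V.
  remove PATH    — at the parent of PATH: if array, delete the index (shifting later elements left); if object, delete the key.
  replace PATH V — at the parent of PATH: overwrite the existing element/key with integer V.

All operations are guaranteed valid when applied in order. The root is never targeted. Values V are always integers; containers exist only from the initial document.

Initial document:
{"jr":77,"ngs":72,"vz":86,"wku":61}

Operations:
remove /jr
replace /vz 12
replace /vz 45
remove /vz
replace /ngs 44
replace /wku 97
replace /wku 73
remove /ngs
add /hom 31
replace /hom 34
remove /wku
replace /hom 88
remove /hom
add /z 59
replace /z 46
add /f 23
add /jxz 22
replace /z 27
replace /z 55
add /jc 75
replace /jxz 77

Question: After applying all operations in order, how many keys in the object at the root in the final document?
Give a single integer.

Answer: 4

Derivation:
After op 1 (remove /jr): {"ngs":72,"vz":86,"wku":61}
After op 2 (replace /vz 12): {"ngs":72,"vz":12,"wku":61}
After op 3 (replace /vz 45): {"ngs":72,"vz":45,"wku":61}
After op 4 (remove /vz): {"ngs":72,"wku":61}
After op 5 (replace /ngs 44): {"ngs":44,"wku":61}
After op 6 (replace /wku 97): {"ngs":44,"wku":97}
After op 7 (replace /wku 73): {"ngs":44,"wku":73}
After op 8 (remove /ngs): {"wku":73}
After op 9 (add /hom 31): {"hom":31,"wku":73}
After op 10 (replace /hom 34): {"hom":34,"wku":73}
After op 11 (remove /wku): {"hom":34}
After op 12 (replace /hom 88): {"hom":88}
After op 13 (remove /hom): {}
After op 14 (add /z 59): {"z":59}
After op 15 (replace /z 46): {"z":46}
After op 16 (add /f 23): {"f":23,"z":46}
After op 17 (add /jxz 22): {"f":23,"jxz":22,"z":46}
After op 18 (replace /z 27): {"f":23,"jxz":22,"z":27}
After op 19 (replace /z 55): {"f":23,"jxz":22,"z":55}
After op 20 (add /jc 75): {"f":23,"jc":75,"jxz":22,"z":55}
After op 21 (replace /jxz 77): {"f":23,"jc":75,"jxz":77,"z":55}
Size at the root: 4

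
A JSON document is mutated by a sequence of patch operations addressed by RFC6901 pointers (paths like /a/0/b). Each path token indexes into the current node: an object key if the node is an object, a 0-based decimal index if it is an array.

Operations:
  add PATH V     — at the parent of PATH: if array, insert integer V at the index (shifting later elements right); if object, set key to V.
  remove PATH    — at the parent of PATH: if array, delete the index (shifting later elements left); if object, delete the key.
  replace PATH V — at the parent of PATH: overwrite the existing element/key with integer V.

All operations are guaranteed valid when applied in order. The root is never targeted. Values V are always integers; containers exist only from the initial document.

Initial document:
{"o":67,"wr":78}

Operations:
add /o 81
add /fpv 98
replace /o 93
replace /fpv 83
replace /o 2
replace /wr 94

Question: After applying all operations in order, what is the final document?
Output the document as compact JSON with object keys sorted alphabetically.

Answer: {"fpv":83,"o":2,"wr":94}

Derivation:
After op 1 (add /o 81): {"o":81,"wr":78}
After op 2 (add /fpv 98): {"fpv":98,"o":81,"wr":78}
After op 3 (replace /o 93): {"fpv":98,"o":93,"wr":78}
After op 4 (replace /fpv 83): {"fpv":83,"o":93,"wr":78}
After op 5 (replace /o 2): {"fpv":83,"o":2,"wr":78}
After op 6 (replace /wr 94): {"fpv":83,"o":2,"wr":94}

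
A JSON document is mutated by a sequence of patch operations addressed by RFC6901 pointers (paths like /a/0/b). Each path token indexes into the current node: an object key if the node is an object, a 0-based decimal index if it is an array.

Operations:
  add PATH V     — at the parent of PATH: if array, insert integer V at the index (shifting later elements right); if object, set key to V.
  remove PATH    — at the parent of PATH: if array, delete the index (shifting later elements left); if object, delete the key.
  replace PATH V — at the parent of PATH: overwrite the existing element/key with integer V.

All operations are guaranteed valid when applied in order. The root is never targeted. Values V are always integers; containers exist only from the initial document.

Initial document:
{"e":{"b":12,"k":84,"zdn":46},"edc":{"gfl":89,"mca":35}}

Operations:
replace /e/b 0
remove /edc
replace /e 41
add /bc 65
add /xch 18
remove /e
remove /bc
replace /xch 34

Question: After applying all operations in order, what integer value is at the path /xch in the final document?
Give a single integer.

Answer: 34

Derivation:
After op 1 (replace /e/b 0): {"e":{"b":0,"k":84,"zdn":46},"edc":{"gfl":89,"mca":35}}
After op 2 (remove /edc): {"e":{"b":0,"k":84,"zdn":46}}
After op 3 (replace /e 41): {"e":41}
After op 4 (add /bc 65): {"bc":65,"e":41}
After op 5 (add /xch 18): {"bc":65,"e":41,"xch":18}
After op 6 (remove /e): {"bc":65,"xch":18}
After op 7 (remove /bc): {"xch":18}
After op 8 (replace /xch 34): {"xch":34}
Value at /xch: 34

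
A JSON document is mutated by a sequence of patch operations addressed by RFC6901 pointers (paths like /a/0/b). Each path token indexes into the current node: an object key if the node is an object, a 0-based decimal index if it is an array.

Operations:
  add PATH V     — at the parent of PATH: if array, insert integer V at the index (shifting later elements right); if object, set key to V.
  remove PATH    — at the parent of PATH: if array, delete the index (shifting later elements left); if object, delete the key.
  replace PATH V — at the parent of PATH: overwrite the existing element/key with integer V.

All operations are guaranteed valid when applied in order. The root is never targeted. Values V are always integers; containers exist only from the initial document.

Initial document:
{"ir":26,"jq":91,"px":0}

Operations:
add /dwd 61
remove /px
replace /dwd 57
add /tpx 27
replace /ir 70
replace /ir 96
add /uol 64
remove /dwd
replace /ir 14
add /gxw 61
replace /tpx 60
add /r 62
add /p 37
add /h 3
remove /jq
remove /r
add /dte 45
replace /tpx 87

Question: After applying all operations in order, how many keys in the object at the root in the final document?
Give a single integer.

Answer: 7

Derivation:
After op 1 (add /dwd 61): {"dwd":61,"ir":26,"jq":91,"px":0}
After op 2 (remove /px): {"dwd":61,"ir":26,"jq":91}
After op 3 (replace /dwd 57): {"dwd":57,"ir":26,"jq":91}
After op 4 (add /tpx 27): {"dwd":57,"ir":26,"jq":91,"tpx":27}
After op 5 (replace /ir 70): {"dwd":57,"ir":70,"jq":91,"tpx":27}
After op 6 (replace /ir 96): {"dwd":57,"ir":96,"jq":91,"tpx":27}
After op 7 (add /uol 64): {"dwd":57,"ir":96,"jq":91,"tpx":27,"uol":64}
After op 8 (remove /dwd): {"ir":96,"jq":91,"tpx":27,"uol":64}
After op 9 (replace /ir 14): {"ir":14,"jq":91,"tpx":27,"uol":64}
After op 10 (add /gxw 61): {"gxw":61,"ir":14,"jq":91,"tpx":27,"uol":64}
After op 11 (replace /tpx 60): {"gxw":61,"ir":14,"jq":91,"tpx":60,"uol":64}
After op 12 (add /r 62): {"gxw":61,"ir":14,"jq":91,"r":62,"tpx":60,"uol":64}
After op 13 (add /p 37): {"gxw":61,"ir":14,"jq":91,"p":37,"r":62,"tpx":60,"uol":64}
After op 14 (add /h 3): {"gxw":61,"h":3,"ir":14,"jq":91,"p":37,"r":62,"tpx":60,"uol":64}
After op 15 (remove /jq): {"gxw":61,"h":3,"ir":14,"p":37,"r":62,"tpx":60,"uol":64}
After op 16 (remove /r): {"gxw":61,"h":3,"ir":14,"p":37,"tpx":60,"uol":64}
After op 17 (add /dte 45): {"dte":45,"gxw":61,"h":3,"ir":14,"p":37,"tpx":60,"uol":64}
After op 18 (replace /tpx 87): {"dte":45,"gxw":61,"h":3,"ir":14,"p":37,"tpx":87,"uol":64}
Size at the root: 7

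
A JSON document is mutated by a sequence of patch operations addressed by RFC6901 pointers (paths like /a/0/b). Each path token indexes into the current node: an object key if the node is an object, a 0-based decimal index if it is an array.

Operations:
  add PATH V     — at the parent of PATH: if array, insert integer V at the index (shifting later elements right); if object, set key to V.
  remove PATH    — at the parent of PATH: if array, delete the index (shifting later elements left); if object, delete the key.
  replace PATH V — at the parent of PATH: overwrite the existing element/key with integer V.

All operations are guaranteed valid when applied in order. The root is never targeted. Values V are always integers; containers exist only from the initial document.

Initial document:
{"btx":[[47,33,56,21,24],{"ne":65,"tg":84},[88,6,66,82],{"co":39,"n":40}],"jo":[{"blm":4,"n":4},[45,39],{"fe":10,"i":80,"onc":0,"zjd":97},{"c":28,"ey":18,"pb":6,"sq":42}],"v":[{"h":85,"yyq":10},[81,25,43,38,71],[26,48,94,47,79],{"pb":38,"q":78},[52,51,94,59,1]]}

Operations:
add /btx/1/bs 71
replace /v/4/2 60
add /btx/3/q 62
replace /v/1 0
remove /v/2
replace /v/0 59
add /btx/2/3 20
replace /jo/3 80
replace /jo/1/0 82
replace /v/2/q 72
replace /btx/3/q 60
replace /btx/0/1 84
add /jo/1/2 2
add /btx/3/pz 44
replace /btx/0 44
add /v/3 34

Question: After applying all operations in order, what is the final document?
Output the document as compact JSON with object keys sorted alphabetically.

Answer: {"btx":[44,{"bs":71,"ne":65,"tg":84},[88,6,66,20,82],{"co":39,"n":40,"pz":44,"q":60}],"jo":[{"blm":4,"n":4},[82,39,2],{"fe":10,"i":80,"onc":0,"zjd":97},80],"v":[59,0,{"pb":38,"q":72},34,[52,51,60,59,1]]}

Derivation:
After op 1 (add /btx/1/bs 71): {"btx":[[47,33,56,21,24],{"bs":71,"ne":65,"tg":84},[88,6,66,82],{"co":39,"n":40}],"jo":[{"blm":4,"n":4},[45,39],{"fe":10,"i":80,"onc":0,"zjd":97},{"c":28,"ey":18,"pb":6,"sq":42}],"v":[{"h":85,"yyq":10},[81,25,43,38,71],[26,48,94,47,79],{"pb":38,"q":78},[52,51,94,59,1]]}
After op 2 (replace /v/4/2 60): {"btx":[[47,33,56,21,24],{"bs":71,"ne":65,"tg":84},[88,6,66,82],{"co":39,"n":40}],"jo":[{"blm":4,"n":4},[45,39],{"fe":10,"i":80,"onc":0,"zjd":97},{"c":28,"ey":18,"pb":6,"sq":42}],"v":[{"h":85,"yyq":10},[81,25,43,38,71],[26,48,94,47,79],{"pb":38,"q":78},[52,51,60,59,1]]}
After op 3 (add /btx/3/q 62): {"btx":[[47,33,56,21,24],{"bs":71,"ne":65,"tg":84},[88,6,66,82],{"co":39,"n":40,"q":62}],"jo":[{"blm":4,"n":4},[45,39],{"fe":10,"i":80,"onc":0,"zjd":97},{"c":28,"ey":18,"pb":6,"sq":42}],"v":[{"h":85,"yyq":10},[81,25,43,38,71],[26,48,94,47,79],{"pb":38,"q":78},[52,51,60,59,1]]}
After op 4 (replace /v/1 0): {"btx":[[47,33,56,21,24],{"bs":71,"ne":65,"tg":84},[88,6,66,82],{"co":39,"n":40,"q":62}],"jo":[{"blm":4,"n":4},[45,39],{"fe":10,"i":80,"onc":0,"zjd":97},{"c":28,"ey":18,"pb":6,"sq":42}],"v":[{"h":85,"yyq":10},0,[26,48,94,47,79],{"pb":38,"q":78},[52,51,60,59,1]]}
After op 5 (remove /v/2): {"btx":[[47,33,56,21,24],{"bs":71,"ne":65,"tg":84},[88,6,66,82],{"co":39,"n":40,"q":62}],"jo":[{"blm":4,"n":4},[45,39],{"fe":10,"i":80,"onc":0,"zjd":97},{"c":28,"ey":18,"pb":6,"sq":42}],"v":[{"h":85,"yyq":10},0,{"pb":38,"q":78},[52,51,60,59,1]]}
After op 6 (replace /v/0 59): {"btx":[[47,33,56,21,24],{"bs":71,"ne":65,"tg":84},[88,6,66,82],{"co":39,"n":40,"q":62}],"jo":[{"blm":4,"n":4},[45,39],{"fe":10,"i":80,"onc":0,"zjd":97},{"c":28,"ey":18,"pb":6,"sq":42}],"v":[59,0,{"pb":38,"q":78},[52,51,60,59,1]]}
After op 7 (add /btx/2/3 20): {"btx":[[47,33,56,21,24],{"bs":71,"ne":65,"tg":84},[88,6,66,20,82],{"co":39,"n":40,"q":62}],"jo":[{"blm":4,"n":4},[45,39],{"fe":10,"i":80,"onc":0,"zjd":97},{"c":28,"ey":18,"pb":6,"sq":42}],"v":[59,0,{"pb":38,"q":78},[52,51,60,59,1]]}
After op 8 (replace /jo/3 80): {"btx":[[47,33,56,21,24],{"bs":71,"ne":65,"tg":84},[88,6,66,20,82],{"co":39,"n":40,"q":62}],"jo":[{"blm":4,"n":4},[45,39],{"fe":10,"i":80,"onc":0,"zjd":97},80],"v":[59,0,{"pb":38,"q":78},[52,51,60,59,1]]}
After op 9 (replace /jo/1/0 82): {"btx":[[47,33,56,21,24],{"bs":71,"ne":65,"tg":84},[88,6,66,20,82],{"co":39,"n":40,"q":62}],"jo":[{"blm":4,"n":4},[82,39],{"fe":10,"i":80,"onc":0,"zjd":97},80],"v":[59,0,{"pb":38,"q":78},[52,51,60,59,1]]}
After op 10 (replace /v/2/q 72): {"btx":[[47,33,56,21,24],{"bs":71,"ne":65,"tg":84},[88,6,66,20,82],{"co":39,"n":40,"q":62}],"jo":[{"blm":4,"n":4},[82,39],{"fe":10,"i":80,"onc":0,"zjd":97},80],"v":[59,0,{"pb":38,"q":72},[52,51,60,59,1]]}
After op 11 (replace /btx/3/q 60): {"btx":[[47,33,56,21,24],{"bs":71,"ne":65,"tg":84},[88,6,66,20,82],{"co":39,"n":40,"q":60}],"jo":[{"blm":4,"n":4},[82,39],{"fe":10,"i":80,"onc":0,"zjd":97},80],"v":[59,0,{"pb":38,"q":72},[52,51,60,59,1]]}
After op 12 (replace /btx/0/1 84): {"btx":[[47,84,56,21,24],{"bs":71,"ne":65,"tg":84},[88,6,66,20,82],{"co":39,"n":40,"q":60}],"jo":[{"blm":4,"n":4},[82,39],{"fe":10,"i":80,"onc":0,"zjd":97},80],"v":[59,0,{"pb":38,"q":72},[52,51,60,59,1]]}
After op 13 (add /jo/1/2 2): {"btx":[[47,84,56,21,24],{"bs":71,"ne":65,"tg":84},[88,6,66,20,82],{"co":39,"n":40,"q":60}],"jo":[{"blm":4,"n":4},[82,39,2],{"fe":10,"i":80,"onc":0,"zjd":97},80],"v":[59,0,{"pb":38,"q":72},[52,51,60,59,1]]}
After op 14 (add /btx/3/pz 44): {"btx":[[47,84,56,21,24],{"bs":71,"ne":65,"tg":84},[88,6,66,20,82],{"co":39,"n":40,"pz":44,"q":60}],"jo":[{"blm":4,"n":4},[82,39,2],{"fe":10,"i":80,"onc":0,"zjd":97},80],"v":[59,0,{"pb":38,"q":72},[52,51,60,59,1]]}
After op 15 (replace /btx/0 44): {"btx":[44,{"bs":71,"ne":65,"tg":84},[88,6,66,20,82],{"co":39,"n":40,"pz":44,"q":60}],"jo":[{"blm":4,"n":4},[82,39,2],{"fe":10,"i":80,"onc":0,"zjd":97},80],"v":[59,0,{"pb":38,"q":72},[52,51,60,59,1]]}
After op 16 (add /v/3 34): {"btx":[44,{"bs":71,"ne":65,"tg":84},[88,6,66,20,82],{"co":39,"n":40,"pz":44,"q":60}],"jo":[{"blm":4,"n":4},[82,39,2],{"fe":10,"i":80,"onc":0,"zjd":97},80],"v":[59,0,{"pb":38,"q":72},34,[52,51,60,59,1]]}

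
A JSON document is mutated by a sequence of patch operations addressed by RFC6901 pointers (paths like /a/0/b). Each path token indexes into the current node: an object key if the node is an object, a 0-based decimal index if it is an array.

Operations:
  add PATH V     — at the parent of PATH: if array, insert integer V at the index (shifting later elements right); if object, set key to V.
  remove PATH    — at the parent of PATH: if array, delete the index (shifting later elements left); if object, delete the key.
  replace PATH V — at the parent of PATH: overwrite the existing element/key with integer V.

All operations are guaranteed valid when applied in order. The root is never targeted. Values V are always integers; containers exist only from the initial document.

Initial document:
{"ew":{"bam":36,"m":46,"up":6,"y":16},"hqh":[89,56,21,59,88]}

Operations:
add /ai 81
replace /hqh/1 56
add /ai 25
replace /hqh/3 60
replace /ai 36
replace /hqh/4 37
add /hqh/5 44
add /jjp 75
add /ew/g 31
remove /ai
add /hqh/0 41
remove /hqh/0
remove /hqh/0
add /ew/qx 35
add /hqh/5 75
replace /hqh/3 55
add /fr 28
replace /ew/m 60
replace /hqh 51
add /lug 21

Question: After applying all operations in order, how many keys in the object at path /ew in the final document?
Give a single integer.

After op 1 (add /ai 81): {"ai":81,"ew":{"bam":36,"m":46,"up":6,"y":16},"hqh":[89,56,21,59,88]}
After op 2 (replace /hqh/1 56): {"ai":81,"ew":{"bam":36,"m":46,"up":6,"y":16},"hqh":[89,56,21,59,88]}
After op 3 (add /ai 25): {"ai":25,"ew":{"bam":36,"m":46,"up":6,"y":16},"hqh":[89,56,21,59,88]}
After op 4 (replace /hqh/3 60): {"ai":25,"ew":{"bam":36,"m":46,"up":6,"y":16},"hqh":[89,56,21,60,88]}
After op 5 (replace /ai 36): {"ai":36,"ew":{"bam":36,"m":46,"up":6,"y":16},"hqh":[89,56,21,60,88]}
After op 6 (replace /hqh/4 37): {"ai":36,"ew":{"bam":36,"m":46,"up":6,"y":16},"hqh":[89,56,21,60,37]}
After op 7 (add /hqh/5 44): {"ai":36,"ew":{"bam":36,"m":46,"up":6,"y":16},"hqh":[89,56,21,60,37,44]}
After op 8 (add /jjp 75): {"ai":36,"ew":{"bam":36,"m":46,"up":6,"y":16},"hqh":[89,56,21,60,37,44],"jjp":75}
After op 9 (add /ew/g 31): {"ai":36,"ew":{"bam":36,"g":31,"m":46,"up":6,"y":16},"hqh":[89,56,21,60,37,44],"jjp":75}
After op 10 (remove /ai): {"ew":{"bam":36,"g":31,"m":46,"up":6,"y":16},"hqh":[89,56,21,60,37,44],"jjp":75}
After op 11 (add /hqh/0 41): {"ew":{"bam":36,"g":31,"m":46,"up":6,"y":16},"hqh":[41,89,56,21,60,37,44],"jjp":75}
After op 12 (remove /hqh/0): {"ew":{"bam":36,"g":31,"m":46,"up":6,"y":16},"hqh":[89,56,21,60,37,44],"jjp":75}
After op 13 (remove /hqh/0): {"ew":{"bam":36,"g":31,"m":46,"up":6,"y":16},"hqh":[56,21,60,37,44],"jjp":75}
After op 14 (add /ew/qx 35): {"ew":{"bam":36,"g":31,"m":46,"qx":35,"up":6,"y":16},"hqh":[56,21,60,37,44],"jjp":75}
After op 15 (add /hqh/5 75): {"ew":{"bam":36,"g":31,"m":46,"qx":35,"up":6,"y":16},"hqh":[56,21,60,37,44,75],"jjp":75}
After op 16 (replace /hqh/3 55): {"ew":{"bam":36,"g":31,"m":46,"qx":35,"up":6,"y":16},"hqh":[56,21,60,55,44,75],"jjp":75}
After op 17 (add /fr 28): {"ew":{"bam":36,"g":31,"m":46,"qx":35,"up":6,"y":16},"fr":28,"hqh":[56,21,60,55,44,75],"jjp":75}
After op 18 (replace /ew/m 60): {"ew":{"bam":36,"g":31,"m":60,"qx":35,"up":6,"y":16},"fr":28,"hqh":[56,21,60,55,44,75],"jjp":75}
After op 19 (replace /hqh 51): {"ew":{"bam":36,"g":31,"m":60,"qx":35,"up":6,"y":16},"fr":28,"hqh":51,"jjp":75}
After op 20 (add /lug 21): {"ew":{"bam":36,"g":31,"m":60,"qx":35,"up":6,"y":16},"fr":28,"hqh":51,"jjp":75,"lug":21}
Size at path /ew: 6

Answer: 6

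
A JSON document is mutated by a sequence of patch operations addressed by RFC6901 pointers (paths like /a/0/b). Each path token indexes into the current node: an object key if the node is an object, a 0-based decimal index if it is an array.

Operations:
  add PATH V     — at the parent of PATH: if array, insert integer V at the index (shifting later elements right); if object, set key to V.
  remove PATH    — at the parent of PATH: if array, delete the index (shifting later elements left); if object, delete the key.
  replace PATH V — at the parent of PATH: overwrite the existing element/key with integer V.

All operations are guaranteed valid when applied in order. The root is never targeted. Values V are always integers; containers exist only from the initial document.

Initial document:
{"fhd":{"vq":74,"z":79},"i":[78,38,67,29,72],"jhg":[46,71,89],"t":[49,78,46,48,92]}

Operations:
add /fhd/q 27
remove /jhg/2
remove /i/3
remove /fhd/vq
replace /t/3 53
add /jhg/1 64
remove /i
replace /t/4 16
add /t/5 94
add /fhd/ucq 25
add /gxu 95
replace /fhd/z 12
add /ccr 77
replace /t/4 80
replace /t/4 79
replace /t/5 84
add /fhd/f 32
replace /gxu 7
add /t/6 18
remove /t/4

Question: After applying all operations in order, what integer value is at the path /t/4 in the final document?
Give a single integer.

After op 1 (add /fhd/q 27): {"fhd":{"q":27,"vq":74,"z":79},"i":[78,38,67,29,72],"jhg":[46,71,89],"t":[49,78,46,48,92]}
After op 2 (remove /jhg/2): {"fhd":{"q":27,"vq":74,"z":79},"i":[78,38,67,29,72],"jhg":[46,71],"t":[49,78,46,48,92]}
After op 3 (remove /i/3): {"fhd":{"q":27,"vq":74,"z":79},"i":[78,38,67,72],"jhg":[46,71],"t":[49,78,46,48,92]}
After op 4 (remove /fhd/vq): {"fhd":{"q":27,"z":79},"i":[78,38,67,72],"jhg":[46,71],"t":[49,78,46,48,92]}
After op 5 (replace /t/3 53): {"fhd":{"q":27,"z":79},"i":[78,38,67,72],"jhg":[46,71],"t":[49,78,46,53,92]}
After op 6 (add /jhg/1 64): {"fhd":{"q":27,"z":79},"i":[78,38,67,72],"jhg":[46,64,71],"t":[49,78,46,53,92]}
After op 7 (remove /i): {"fhd":{"q":27,"z":79},"jhg":[46,64,71],"t":[49,78,46,53,92]}
After op 8 (replace /t/4 16): {"fhd":{"q":27,"z":79},"jhg":[46,64,71],"t":[49,78,46,53,16]}
After op 9 (add /t/5 94): {"fhd":{"q":27,"z":79},"jhg":[46,64,71],"t":[49,78,46,53,16,94]}
After op 10 (add /fhd/ucq 25): {"fhd":{"q":27,"ucq":25,"z":79},"jhg":[46,64,71],"t":[49,78,46,53,16,94]}
After op 11 (add /gxu 95): {"fhd":{"q":27,"ucq":25,"z":79},"gxu":95,"jhg":[46,64,71],"t":[49,78,46,53,16,94]}
After op 12 (replace /fhd/z 12): {"fhd":{"q":27,"ucq":25,"z":12},"gxu":95,"jhg":[46,64,71],"t":[49,78,46,53,16,94]}
After op 13 (add /ccr 77): {"ccr":77,"fhd":{"q":27,"ucq":25,"z":12},"gxu":95,"jhg":[46,64,71],"t":[49,78,46,53,16,94]}
After op 14 (replace /t/4 80): {"ccr":77,"fhd":{"q":27,"ucq":25,"z":12},"gxu":95,"jhg":[46,64,71],"t":[49,78,46,53,80,94]}
After op 15 (replace /t/4 79): {"ccr":77,"fhd":{"q":27,"ucq":25,"z":12},"gxu":95,"jhg":[46,64,71],"t":[49,78,46,53,79,94]}
After op 16 (replace /t/5 84): {"ccr":77,"fhd":{"q":27,"ucq":25,"z":12},"gxu":95,"jhg":[46,64,71],"t":[49,78,46,53,79,84]}
After op 17 (add /fhd/f 32): {"ccr":77,"fhd":{"f":32,"q":27,"ucq":25,"z":12},"gxu":95,"jhg":[46,64,71],"t":[49,78,46,53,79,84]}
After op 18 (replace /gxu 7): {"ccr":77,"fhd":{"f":32,"q":27,"ucq":25,"z":12},"gxu":7,"jhg":[46,64,71],"t":[49,78,46,53,79,84]}
After op 19 (add /t/6 18): {"ccr":77,"fhd":{"f":32,"q":27,"ucq":25,"z":12},"gxu":7,"jhg":[46,64,71],"t":[49,78,46,53,79,84,18]}
After op 20 (remove /t/4): {"ccr":77,"fhd":{"f":32,"q":27,"ucq":25,"z":12},"gxu":7,"jhg":[46,64,71],"t":[49,78,46,53,84,18]}
Value at /t/4: 84

Answer: 84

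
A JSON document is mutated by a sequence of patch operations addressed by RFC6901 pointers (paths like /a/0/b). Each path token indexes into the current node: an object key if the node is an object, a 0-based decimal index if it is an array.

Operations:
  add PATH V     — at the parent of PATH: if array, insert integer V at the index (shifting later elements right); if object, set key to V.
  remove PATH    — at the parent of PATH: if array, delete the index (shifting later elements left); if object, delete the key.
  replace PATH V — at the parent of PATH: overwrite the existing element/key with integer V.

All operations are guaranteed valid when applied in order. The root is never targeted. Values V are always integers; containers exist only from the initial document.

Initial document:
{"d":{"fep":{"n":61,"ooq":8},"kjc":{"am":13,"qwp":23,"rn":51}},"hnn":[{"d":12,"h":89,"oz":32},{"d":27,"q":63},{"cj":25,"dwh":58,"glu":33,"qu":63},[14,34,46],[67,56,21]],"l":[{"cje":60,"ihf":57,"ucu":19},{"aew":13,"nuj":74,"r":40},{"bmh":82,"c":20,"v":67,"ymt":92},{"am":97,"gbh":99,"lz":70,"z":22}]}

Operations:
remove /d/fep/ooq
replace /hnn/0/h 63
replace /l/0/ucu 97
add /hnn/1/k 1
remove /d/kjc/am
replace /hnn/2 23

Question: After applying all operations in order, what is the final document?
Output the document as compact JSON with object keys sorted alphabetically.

Answer: {"d":{"fep":{"n":61},"kjc":{"qwp":23,"rn":51}},"hnn":[{"d":12,"h":63,"oz":32},{"d":27,"k":1,"q":63},23,[14,34,46],[67,56,21]],"l":[{"cje":60,"ihf":57,"ucu":97},{"aew":13,"nuj":74,"r":40},{"bmh":82,"c":20,"v":67,"ymt":92},{"am":97,"gbh":99,"lz":70,"z":22}]}

Derivation:
After op 1 (remove /d/fep/ooq): {"d":{"fep":{"n":61},"kjc":{"am":13,"qwp":23,"rn":51}},"hnn":[{"d":12,"h":89,"oz":32},{"d":27,"q":63},{"cj":25,"dwh":58,"glu":33,"qu":63},[14,34,46],[67,56,21]],"l":[{"cje":60,"ihf":57,"ucu":19},{"aew":13,"nuj":74,"r":40},{"bmh":82,"c":20,"v":67,"ymt":92},{"am":97,"gbh":99,"lz":70,"z":22}]}
After op 2 (replace /hnn/0/h 63): {"d":{"fep":{"n":61},"kjc":{"am":13,"qwp":23,"rn":51}},"hnn":[{"d":12,"h":63,"oz":32},{"d":27,"q":63},{"cj":25,"dwh":58,"glu":33,"qu":63},[14,34,46],[67,56,21]],"l":[{"cje":60,"ihf":57,"ucu":19},{"aew":13,"nuj":74,"r":40},{"bmh":82,"c":20,"v":67,"ymt":92},{"am":97,"gbh":99,"lz":70,"z":22}]}
After op 3 (replace /l/0/ucu 97): {"d":{"fep":{"n":61},"kjc":{"am":13,"qwp":23,"rn":51}},"hnn":[{"d":12,"h":63,"oz":32},{"d":27,"q":63},{"cj":25,"dwh":58,"glu":33,"qu":63},[14,34,46],[67,56,21]],"l":[{"cje":60,"ihf":57,"ucu":97},{"aew":13,"nuj":74,"r":40},{"bmh":82,"c":20,"v":67,"ymt":92},{"am":97,"gbh":99,"lz":70,"z":22}]}
After op 4 (add /hnn/1/k 1): {"d":{"fep":{"n":61},"kjc":{"am":13,"qwp":23,"rn":51}},"hnn":[{"d":12,"h":63,"oz":32},{"d":27,"k":1,"q":63},{"cj":25,"dwh":58,"glu":33,"qu":63},[14,34,46],[67,56,21]],"l":[{"cje":60,"ihf":57,"ucu":97},{"aew":13,"nuj":74,"r":40},{"bmh":82,"c":20,"v":67,"ymt":92},{"am":97,"gbh":99,"lz":70,"z":22}]}
After op 5 (remove /d/kjc/am): {"d":{"fep":{"n":61},"kjc":{"qwp":23,"rn":51}},"hnn":[{"d":12,"h":63,"oz":32},{"d":27,"k":1,"q":63},{"cj":25,"dwh":58,"glu":33,"qu":63},[14,34,46],[67,56,21]],"l":[{"cje":60,"ihf":57,"ucu":97},{"aew":13,"nuj":74,"r":40},{"bmh":82,"c":20,"v":67,"ymt":92},{"am":97,"gbh":99,"lz":70,"z":22}]}
After op 6 (replace /hnn/2 23): {"d":{"fep":{"n":61},"kjc":{"qwp":23,"rn":51}},"hnn":[{"d":12,"h":63,"oz":32},{"d":27,"k":1,"q":63},23,[14,34,46],[67,56,21]],"l":[{"cje":60,"ihf":57,"ucu":97},{"aew":13,"nuj":74,"r":40},{"bmh":82,"c":20,"v":67,"ymt":92},{"am":97,"gbh":99,"lz":70,"z":22}]}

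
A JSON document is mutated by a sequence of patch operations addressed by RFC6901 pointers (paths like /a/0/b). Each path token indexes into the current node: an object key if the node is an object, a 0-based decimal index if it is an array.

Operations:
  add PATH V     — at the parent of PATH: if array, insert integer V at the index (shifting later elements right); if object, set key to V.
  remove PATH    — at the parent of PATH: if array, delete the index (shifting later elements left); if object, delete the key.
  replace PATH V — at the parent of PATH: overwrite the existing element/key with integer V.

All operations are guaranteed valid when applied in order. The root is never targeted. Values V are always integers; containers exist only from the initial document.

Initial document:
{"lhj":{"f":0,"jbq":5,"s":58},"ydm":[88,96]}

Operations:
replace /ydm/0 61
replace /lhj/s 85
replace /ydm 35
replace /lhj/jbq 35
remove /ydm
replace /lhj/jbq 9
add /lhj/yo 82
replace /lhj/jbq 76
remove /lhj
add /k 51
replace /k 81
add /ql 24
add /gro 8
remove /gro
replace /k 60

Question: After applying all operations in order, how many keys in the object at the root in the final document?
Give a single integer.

Answer: 2

Derivation:
After op 1 (replace /ydm/0 61): {"lhj":{"f":0,"jbq":5,"s":58},"ydm":[61,96]}
After op 2 (replace /lhj/s 85): {"lhj":{"f":0,"jbq":5,"s":85},"ydm":[61,96]}
After op 3 (replace /ydm 35): {"lhj":{"f":0,"jbq":5,"s":85},"ydm":35}
After op 4 (replace /lhj/jbq 35): {"lhj":{"f":0,"jbq":35,"s":85},"ydm":35}
After op 5 (remove /ydm): {"lhj":{"f":0,"jbq":35,"s":85}}
After op 6 (replace /lhj/jbq 9): {"lhj":{"f":0,"jbq":9,"s":85}}
After op 7 (add /lhj/yo 82): {"lhj":{"f":0,"jbq":9,"s":85,"yo":82}}
After op 8 (replace /lhj/jbq 76): {"lhj":{"f":0,"jbq":76,"s":85,"yo":82}}
After op 9 (remove /lhj): {}
After op 10 (add /k 51): {"k":51}
After op 11 (replace /k 81): {"k":81}
After op 12 (add /ql 24): {"k":81,"ql":24}
After op 13 (add /gro 8): {"gro":8,"k":81,"ql":24}
After op 14 (remove /gro): {"k":81,"ql":24}
After op 15 (replace /k 60): {"k":60,"ql":24}
Size at the root: 2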